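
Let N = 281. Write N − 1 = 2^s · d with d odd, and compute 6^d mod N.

221

281 − 1 = 280 = 2^3 · 35, so d = 35.
6^1 ≡ 6 (mod 281)
6^2 ≡ 6^2 = 36 ≡ 36 (mod 281)
6^4 ≡ 36^2 = 1296 ≡ 172 (mod 281)
6^8 ≡ 172^2 = 29584 ≡ 79 (mod 281)
6^16 ≡ 79^2 = 6241 ≡ 59 (mod 281)
6^32 ≡ 59^2 = 3481 ≡ 109 (mod 281)
35 = 32 + 2 + 1 in binary powers of 2.
So 6^35 ≡ 109 · 36 · 6 ≡ 221 (mod 281).
Squaring chain: 221 → 228 → 280; reaches −1, so base 6 does not prove 281 composite.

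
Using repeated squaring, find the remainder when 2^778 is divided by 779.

605

2^1 ≡ 2 (mod 779)
2^2 ≡ 2^2 = 4 ≡ 4 (mod 779)
2^4 ≡ 4^2 = 16 ≡ 16 (mod 779)
2^8 ≡ 16^2 = 256 ≡ 256 (mod 779)
2^16 ≡ 256^2 = 65536 ≡ 100 (mod 779)
2^32 ≡ 100^2 = 10000 ≡ 652 (mod 779)
2^64 ≡ 652^2 = 425104 ≡ 549 (mod 779)
2^128 ≡ 549^2 = 301401 ≡ 707 (mod 779)
2^256 ≡ 707^2 = 499849 ≡ 510 (mod 779)
2^512 ≡ 510^2 = 260100 ≡ 693 (mod 779)
778 = 512 + 256 + 8 + 2 in binary powers of 2.
So 2^778 ≡ 693 · 510 · 256 · 4 ≡ 605 (mod 779).
Since 605 ≠ 1, base 2 is a Fermat witness: 779 is composite.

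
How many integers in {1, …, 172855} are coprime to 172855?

136800

Factor: 172855 = 5 · 181 · 191.
φ(172855) = (5−1) · (181−1) · (191−1) = 4 · 180 · 190 = 136800.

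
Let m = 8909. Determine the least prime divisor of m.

59

8909 is odd.
Digit sum 26, not divisible by 3.
Ends in 9: not divisible by 5.
7: 8909 = 7·1272 + 5
11: 8909 = 11·809 + 10
13: 8909 = 13·685 + 4
17: 8909 = 17·524 + 1
19: 8909 = 19·468 + 17
23: 8909 = 23·387 + 8
29: 8909 = 29·307 + 6
31: 8909 = 31·287 + 12
37: 8909 = 37·240 + 29
41: 8909 = 41·217 + 12
43: 8909 = 43·207 + 8
47: 8909 = 47·189 + 26
53: 8909 = 53·168 + 5
59: 8909 = 59·151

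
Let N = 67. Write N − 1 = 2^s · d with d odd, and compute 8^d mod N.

67 − 1 = 66 = 2^1 · 33, so d = 33.
8^1 ≡ 8 (mod 67)
8^2 ≡ 8^2 = 64 ≡ 64 (mod 67)
8^4 ≡ 64^2 = 4096 ≡ 9 (mod 67)
8^8 ≡ 9^2 = 81 ≡ 14 (mod 67)
8^16 ≡ 14^2 = 196 ≡ 62 (mod 67)
8^32 ≡ 62^2 = 3844 ≡ 25 (mod 67)
33 = 32 + 1 in binary powers of 2.
So 8^33 ≡ 25 · 8 ≡ 66 (mod 67).
Since 8^d ≡ 66 (mod 67), base 8 does not prove 67 composite.

66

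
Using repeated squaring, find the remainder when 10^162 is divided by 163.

1

10^1 ≡ 10 (mod 163)
10^2 ≡ 10^2 = 100 ≡ 100 (mod 163)
10^4 ≡ 100^2 = 10000 ≡ 57 (mod 163)
10^8 ≡ 57^2 = 3249 ≡ 152 (mod 163)
10^16 ≡ 152^2 = 23104 ≡ 121 (mod 163)
10^32 ≡ 121^2 = 14641 ≡ 134 (mod 163)
10^64 ≡ 134^2 = 17956 ≡ 26 (mod 163)
10^128 ≡ 26^2 = 676 ≡ 24 (mod 163)
162 = 128 + 32 + 2 in binary powers of 2.
So 10^162 ≡ 24 · 134 · 100 ≡ 1 (mod 163).
Since the result is 1, base 10 gives no evidence that 163 is composite.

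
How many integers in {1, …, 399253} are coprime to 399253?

382800

Factor: 399253 = 59 · 67 · 101.
φ(399253) = (59−1) · (67−1) · (101−1) = 58 · 66 · 100 = 382800.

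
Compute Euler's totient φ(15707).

Factor: 15707 = 113 · 139.
φ(15707) = (113−1) · (139−1) = 112 · 138 = 15456.

15456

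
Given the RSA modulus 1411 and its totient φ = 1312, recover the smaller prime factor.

φ(n) = (p−1)(q−1) = n − (p+q) + 1, so p + q = 1411 − 1312 + 1 = 100.
p and q are the roots of t² − 100t + 1411 = 0.
Discriminant: 100² − 4·1411 = 10000 − 5644 = 4356; √4356 = 66.
q = (100 − 66)/2 = 17, p = (100 + 66)/2 = 83.
Check: 17 · 83 = 1411.

17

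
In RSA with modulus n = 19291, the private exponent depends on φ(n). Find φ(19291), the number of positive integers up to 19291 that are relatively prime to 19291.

Factor: 19291 = 101 · 191.
φ(19291) = (101−1) · (191−1) = 100 · 190 = 19000.

19000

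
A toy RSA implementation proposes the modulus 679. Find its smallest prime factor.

679 is odd.
Digit sum 22, not divisible by 3.
Ends in 9: not divisible by 5.
7: 679 = 7·97

7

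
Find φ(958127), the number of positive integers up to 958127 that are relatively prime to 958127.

Factor: 958127 = 61 · 113 · 139.
φ(958127) = (61−1) · (113−1) · (139−1) = 60 · 112 · 138 = 927360.

927360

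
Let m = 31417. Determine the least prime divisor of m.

31417 is odd.
Digit sum 16, not divisible by 3.
Ends in 7: not divisible by 5.
7: 31417 = 7·4488 + 1
11: 31417 = 11·2856 + 1
13: 31417 = 13·2416 + 9
17: 31417 = 17·1848 + 1
19: 31417 = 19·1653 + 10
23: 31417 = 23·1365 + 22
29: 31417 = 29·1083 + 10
31: 31417 = 31·1013 + 14
37: 31417 = 37·849 + 4
41: 31417 = 41·766 + 11
43: 31417 = 43·730 + 27
47: 31417 = 47·668 + 21
53: 31417 = 53·592 + 41
59: 31417 = 59·532 + 29
61: 31417 = 61·515 + 2
67: 31417 = 67·468 + 61
71: 31417 = 71·442 + 35
73: 31417 = 73·430 + 27
79: 31417 = 79·397 + 54
83: 31417 = 83·378 + 43
89: 31417 = 89·353

89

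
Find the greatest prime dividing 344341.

344341 = 53 · 6497
6497 = 73 · 89
89 is prime.
So 344341 = 53 · 73 · 89; the largest prime factor is 89.

89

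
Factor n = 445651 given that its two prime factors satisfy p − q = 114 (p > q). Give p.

Since p = q + 114, we have 445651 = q(q + 114), so q² + 114q − 445651 = 0.
Discriminant: 114² + 4·445651 = 12996 + 1782604 = 1795600; √1795600 = 1340.
q = (−114 + 1340)/2 = 613, and p = q + 114 = 727.
Check: 613 · 727 = 445651.

727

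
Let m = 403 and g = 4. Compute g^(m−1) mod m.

326

4^1 ≡ 4 (mod 403)
4^2 ≡ 4^2 = 16 ≡ 16 (mod 403)
4^4 ≡ 16^2 = 256 ≡ 256 (mod 403)
4^8 ≡ 256^2 = 65536 ≡ 250 (mod 403)
4^16 ≡ 250^2 = 62500 ≡ 35 (mod 403)
4^32 ≡ 35^2 = 1225 ≡ 16 (mod 403)
4^64 ≡ 16^2 = 256 ≡ 256 (mod 403)
4^128 ≡ 256^2 = 65536 ≡ 250 (mod 403)
4^256 ≡ 250^2 = 62500 ≡ 35 (mod 403)
402 = 256 + 128 + 16 + 2 in binary powers of 2.
So 4^402 ≡ 35 · 250 · 35 · 16 ≡ 326 (mod 403).
Since 326 ≠ 1, base 4 is a Fermat witness: 403 is composite.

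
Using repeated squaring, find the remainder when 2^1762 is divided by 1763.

2^1 ≡ 2 (mod 1763)
2^2 ≡ 2^2 = 4 ≡ 4 (mod 1763)
2^4 ≡ 4^2 = 16 ≡ 16 (mod 1763)
2^8 ≡ 16^2 = 256 ≡ 256 (mod 1763)
2^16 ≡ 256^2 = 65536 ≡ 305 (mod 1763)
2^32 ≡ 305^2 = 93025 ≡ 1349 (mod 1763)
2^64 ≡ 1349^2 = 1819801 ≡ 385 (mod 1763)
2^128 ≡ 385^2 = 148225 ≡ 133 (mod 1763)
2^256 ≡ 133^2 = 17689 ≡ 59 (mod 1763)
2^512 ≡ 59^2 = 3481 ≡ 1718 (mod 1763)
2^1024 ≡ 1718^2 = 2951524 ≡ 262 (mod 1763)
1762 = 1024 + 512 + 128 + 64 + 32 + 2 in binary powers of 2.
So 2^1762 ≡ 262 · 1718 · 133 · 385 · 1349 · 4 ≡ 742 (mod 1763).
Since 742 ≠ 1, base 2 is a Fermat witness: 1763 is composite.

742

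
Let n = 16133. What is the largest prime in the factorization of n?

73

16133 = 13 · 1241
1241 = 17 · 73
73 is prime.
So 16133 = 13 · 17 · 73; the largest prime factor is 73.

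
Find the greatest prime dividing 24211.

71

24211 = 11 · 2201
2201 = 31 · 71
71 is prime.
So 24211 = 11 · 31 · 71; the largest prime factor is 71.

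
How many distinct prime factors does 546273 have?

546273 = 3^2 · 60697
60697 = 7 · 8671
8671 = 13 · 667
667 = 23 · 29
546273 = 3^2 · 7 · 13 · 23 · 29, which has 5 distinct prime factors.

5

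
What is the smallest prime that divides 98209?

17

98209 is odd.
Digit sum 28, not divisible by 3.
Ends in 9: not divisible by 5.
7: 98209 = 7·14029 + 6
11: 98209 = 11·8928 + 1
13: 98209 = 13·7554 + 7
17: 98209 = 17·5777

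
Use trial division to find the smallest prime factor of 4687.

43

4687 is odd.
Digit sum 25, not divisible by 3.
Ends in 7: not divisible by 5.
7: 4687 = 7·669 + 4
11: 4687 = 11·426 + 1
13: 4687 = 13·360 + 7
17: 4687 = 17·275 + 12
19: 4687 = 19·246 + 13
23: 4687 = 23·203 + 18
29: 4687 = 29·161 + 18
31: 4687 = 31·151 + 6
37: 4687 = 37·126 + 25
41: 4687 = 41·114 + 13
43: 4687 = 43·109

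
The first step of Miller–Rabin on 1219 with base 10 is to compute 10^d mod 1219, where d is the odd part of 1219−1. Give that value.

97

1219 − 1 = 1218 = 2^1 · 609, so d = 609.
10^1 ≡ 10 (mod 1219)
10^2 ≡ 10^2 = 100 ≡ 100 (mod 1219)
10^4 ≡ 100^2 = 10000 ≡ 248 (mod 1219)
10^8 ≡ 248^2 = 61504 ≡ 554 (mod 1219)
10^16 ≡ 554^2 = 306916 ≡ 947 (mod 1219)
10^32 ≡ 947^2 = 896809 ≡ 844 (mod 1219)
10^64 ≡ 844^2 = 712336 ≡ 440 (mod 1219)
10^128 ≡ 440^2 = 193600 ≡ 998 (mod 1219)
10^256 ≡ 998^2 = 996004 ≡ 81 (mod 1219)
10^512 ≡ 81^2 = 6561 ≡ 466 (mod 1219)
609 = 512 + 64 + 32 + 1 in binary powers of 2.
So 10^609 ≡ 466 · 440 · 844 · 10 ≡ 97 (mod 1219).
Squaring chain: 97; never reaches −1, so base 10 is a Miller–Rabin witness that 1219 is composite.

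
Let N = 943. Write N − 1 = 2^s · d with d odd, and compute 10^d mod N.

871

943 − 1 = 942 = 2^1 · 471, so d = 471.
10^1 ≡ 10 (mod 943)
10^2 ≡ 10^2 = 100 ≡ 100 (mod 943)
10^4 ≡ 100^2 = 10000 ≡ 570 (mod 943)
10^8 ≡ 570^2 = 324900 ≡ 508 (mod 943)
10^16 ≡ 508^2 = 258064 ≡ 625 (mod 943)
10^32 ≡ 625^2 = 390625 ≡ 223 (mod 943)
10^64 ≡ 223^2 = 49729 ≡ 693 (mod 943)
10^128 ≡ 693^2 = 480249 ≡ 262 (mod 943)
10^256 ≡ 262^2 = 68644 ≡ 748 (mod 943)
471 = 256 + 128 + 64 + 16 + 4 + 2 + 1 in binary powers of 2.
So 10^471 ≡ 748 · 262 · 693 · 625 · 570 · 100 · 10 ≡ 871 (mod 943).
Squaring chain: 871; never reaches −1, so base 10 is a Miller–Rabin witness that 943 is composite.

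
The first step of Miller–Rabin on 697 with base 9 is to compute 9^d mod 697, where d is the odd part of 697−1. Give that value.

697 − 1 = 696 = 2^3 · 87, so d = 87.
9^1 ≡ 9 (mod 697)
9^2 ≡ 9^2 = 81 ≡ 81 (mod 697)
9^4 ≡ 81^2 = 6561 ≡ 288 (mod 697)
9^8 ≡ 288^2 = 82944 ≡ 1 (mod 697)
9^16 ≡ 1^2 = 1 ≡ 1 (mod 697)
9^32 ≡ 1^2 = 1 ≡ 1 (mod 697)
9^64 ≡ 1^2 = 1 ≡ 1 (mod 697)
87 = 64 + 16 + 4 + 2 + 1 in binary powers of 2.
So 9^87 ≡ 1 · 1 · 288 · 81 · 9 ≡ 155 (mod 697).
Squaring chain: 155 → 327 → 288; never reaches −1, so base 9 is a Miller–Rabin witness that 697 is composite.

155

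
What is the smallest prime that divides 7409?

7409 is odd.
Digit sum 20, not divisible by 3.
Ends in 9: not divisible by 5.
7: 7409 = 7·1058 + 3
11: 7409 = 11·673 + 6
13: 7409 = 13·569 + 12
17: 7409 = 17·435 + 14
19: 7409 = 19·389 + 18
23: 7409 = 23·322 + 3
29: 7409 = 29·255 + 14
31: 7409 = 31·239

31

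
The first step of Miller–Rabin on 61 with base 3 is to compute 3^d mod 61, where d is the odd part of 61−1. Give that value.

60

61 − 1 = 60 = 2^2 · 15, so d = 15.
3^1 ≡ 3 (mod 61)
3^2 ≡ 3^2 = 9 ≡ 9 (mod 61)
3^4 ≡ 9^2 = 81 ≡ 20 (mod 61)
3^8 ≡ 20^2 = 400 ≡ 34 (mod 61)
15 = 8 + 4 + 2 + 1 in binary powers of 2.
So 3^15 ≡ 34 · 20 · 9 · 3 ≡ 60 (mod 61).
Since 3^d ≡ 60 (mod 61), base 3 does not prove 61 composite.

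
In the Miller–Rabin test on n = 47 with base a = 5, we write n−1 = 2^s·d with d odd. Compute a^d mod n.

47 − 1 = 46 = 2^1 · 23, so d = 23.
5^1 ≡ 5 (mod 47)
5^2 ≡ 5^2 = 25 ≡ 25 (mod 47)
5^4 ≡ 25^2 = 625 ≡ 14 (mod 47)
5^8 ≡ 14^2 = 196 ≡ 8 (mod 47)
5^16 ≡ 8^2 = 64 ≡ 17 (mod 47)
23 = 16 + 4 + 2 + 1 in binary powers of 2.
So 5^23 ≡ 17 · 14 · 25 · 5 ≡ 46 (mod 47).
Since 5^d ≡ 46 (mod 47), base 5 does not prove 47 composite.

46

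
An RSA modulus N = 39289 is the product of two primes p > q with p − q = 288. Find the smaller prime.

Since p = q + 288, we have 39289 = q(q + 288), so q² + 288q − 39289 = 0.
Discriminant: 288² + 4·39289 = 82944 + 157156 = 240100; √240100 = 490.
q = (−288 + 490)/2 = 101, and p = q + 288 = 389.
Check: 101 · 389 = 39289.

101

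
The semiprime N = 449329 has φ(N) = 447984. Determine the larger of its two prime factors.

φ(n) = (p−1)(q−1) = n − (p+q) + 1, so p + q = 449329 − 447984 + 1 = 1346.
p and q are the roots of t² − 1346t + 449329 = 0.
Discriminant: 1346² − 4·449329 = 1811716 − 1797316 = 14400; √14400 = 120.
q = (1346 − 120)/2 = 613, p = (1346 + 120)/2 = 733.
Check: 613 · 733 = 449329.

733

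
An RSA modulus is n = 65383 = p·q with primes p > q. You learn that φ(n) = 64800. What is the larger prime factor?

φ(n) = (p−1)(q−1) = n − (p+q) + 1, so p + q = 65383 − 64800 + 1 = 584.
p and q are the roots of t² − 584t + 65383 = 0.
Discriminant: 584² − 4·65383 = 341056 − 261532 = 79524; √79524 = 282.
q = (584 − 282)/2 = 151, p = (584 + 282)/2 = 433.
Check: 151 · 433 = 65383.

433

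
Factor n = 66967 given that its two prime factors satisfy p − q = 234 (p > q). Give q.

Since p = q + 234, we have 66967 = q(q + 234), so q² + 234q − 66967 = 0.
Discriminant: 234² + 4·66967 = 54756 + 267868 = 322624; √322624 = 568.
q = (−234 + 568)/2 = 167, and p = q + 234 = 401.
Check: 167 · 401 = 66967.

167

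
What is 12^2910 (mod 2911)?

2533

12^1 ≡ 12 (mod 2911)
12^2 ≡ 12^2 = 144 ≡ 144 (mod 2911)
12^4 ≡ 144^2 = 20736 ≡ 359 (mod 2911)
12^8 ≡ 359^2 = 128881 ≡ 797 (mod 2911)
12^16 ≡ 797^2 = 635209 ≡ 611 (mod 2911)
12^32 ≡ 611^2 = 373321 ≡ 713 (mod 2911)
12^64 ≡ 713^2 = 508369 ≡ 1855 (mod 2911)
12^128 ≡ 1855^2 = 3441025 ≡ 223 (mod 2911)
12^256 ≡ 223^2 = 49729 ≡ 242 (mod 2911)
12^512 ≡ 242^2 = 58564 ≡ 344 (mod 2911)
12^1024 ≡ 344^2 = 118336 ≡ 1896 (mod 2911)
12^2048 ≡ 1896^2 = 3594816 ≡ 2642 (mod 2911)
2910 = 2048 + 512 + 256 + 64 + 16 + 8 + 4 + 2 in binary powers of 2.
So 12^2910 ≡ 2642 · 344 · 242 · 1855 · 611 · 797 · 359 · 144 ≡ 2533 (mod 2911).
Since 2533 ≠ 1, base 12 is a Fermat witness: 2911 is composite.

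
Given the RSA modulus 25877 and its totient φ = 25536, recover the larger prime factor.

φ(n) = (p−1)(q−1) = n − (p+q) + 1, so p + q = 25877 − 25536 + 1 = 342.
p and q are the roots of t² − 342t + 25877 = 0.
Discriminant: 342² − 4·25877 = 116964 − 103508 = 13456; √13456 = 116.
q = (342 − 116)/2 = 113, p = (342 + 116)/2 = 229.
Check: 113 · 229 = 25877.

229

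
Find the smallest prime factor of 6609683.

6609683 is odd.
Digit sum 38, not divisible by 3.
Ends in 3: not divisible by 5.
7: 6609683 = 7·944240 + 3
11: 6609683 = 11·600880 + 3
13: 6609683 = 13·508437 + 2
17: 6609683 = 17·388804 + 15
19: 6609683 = 19·347878 + 1
23: 6609683 = 23·287377 + 12
29: 6609683 = 29·227920 + 3
31: 6609683 = 31·213215 + 18
37: 6609683 = 37·178640 + 3
41: 6609683 = 41·161211 + 32
43: 6609683 = 43·153713 + 24
47: 6609683 = 47·140631 + 26
53: 6609683 = 53·124711

53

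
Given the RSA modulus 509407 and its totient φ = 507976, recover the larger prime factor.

φ(n) = (p−1)(q−1) = n − (p+q) + 1, so p + q = 509407 − 507976 + 1 = 1432.
p and q are the roots of t² − 1432t + 509407 = 0.
Discriminant: 1432² − 4·509407 = 2050624 − 2037628 = 12996; √12996 = 114.
q = (1432 − 114)/2 = 659, p = (1432 + 114)/2 = 773.
Check: 659 · 773 = 509407.

773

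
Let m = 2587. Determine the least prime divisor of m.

2587 is odd.
Digit sum 22, not divisible by 3.
Ends in 7: not divisible by 5.
7: 2587 = 7·369 + 4
11: 2587 = 11·235 + 2
13: 2587 = 13·199

13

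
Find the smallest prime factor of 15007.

43

15007 is odd.
Digit sum 13, not divisible by 3.
Ends in 7: not divisible by 5.
7: 15007 = 7·2143 + 6
11: 15007 = 11·1364 + 3
13: 15007 = 13·1154 + 5
17: 15007 = 17·882 + 13
19: 15007 = 19·789 + 16
23: 15007 = 23·652 + 11
29: 15007 = 29·517 + 14
31: 15007 = 31·484 + 3
37: 15007 = 37·405 + 22
41: 15007 = 41·366 + 1
43: 15007 = 43·349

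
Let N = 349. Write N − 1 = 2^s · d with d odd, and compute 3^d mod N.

348

349 − 1 = 348 = 2^2 · 87, so d = 87.
3^1 ≡ 3 (mod 349)
3^2 ≡ 3^2 = 9 ≡ 9 (mod 349)
3^4 ≡ 9^2 = 81 ≡ 81 (mod 349)
3^8 ≡ 81^2 = 6561 ≡ 279 (mod 349)
3^16 ≡ 279^2 = 77841 ≡ 14 (mod 349)
3^32 ≡ 14^2 = 196 ≡ 196 (mod 349)
3^64 ≡ 196^2 = 38416 ≡ 26 (mod 349)
87 = 64 + 16 + 4 + 2 + 1 in binary powers of 2.
So 3^87 ≡ 26 · 14 · 81 · 9 · 3 ≡ 348 (mod 349).
Since 3^d ≡ 348 (mod 349), base 3 does not prove 349 composite.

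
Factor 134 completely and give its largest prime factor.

67

134 = 2 · 67
67 is prime.
So 134 = 2 · 67; the largest prime factor is 67.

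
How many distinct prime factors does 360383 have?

3

360383 = 17^2 · 1247
1247 = 29 · 43
360383 = 17^2 · 29 · 43, which has 3 distinct prime factors.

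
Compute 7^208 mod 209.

7^1 ≡ 7 (mod 209)
7^2 ≡ 7^2 = 49 ≡ 49 (mod 209)
7^4 ≡ 49^2 = 2401 ≡ 102 (mod 209)
7^8 ≡ 102^2 = 10404 ≡ 163 (mod 209)
7^16 ≡ 163^2 = 26569 ≡ 26 (mod 209)
7^32 ≡ 26^2 = 676 ≡ 49 (mod 209)
7^64 ≡ 49^2 = 2401 ≡ 102 (mod 209)
7^128 ≡ 102^2 = 10404 ≡ 163 (mod 209)
208 = 128 + 64 + 16 in binary powers of 2.
So 7^208 ≡ 163 · 102 · 26 ≡ 64 (mod 209).
Since 64 ≠ 1, base 7 is a Fermat witness: 209 is composite.

64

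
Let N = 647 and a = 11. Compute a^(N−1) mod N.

11^1 ≡ 11 (mod 647)
11^2 ≡ 11^2 = 121 ≡ 121 (mod 647)
11^4 ≡ 121^2 = 14641 ≡ 407 (mod 647)
11^8 ≡ 407^2 = 165649 ≡ 17 (mod 647)
11^16 ≡ 17^2 = 289 ≡ 289 (mod 647)
11^32 ≡ 289^2 = 83521 ≡ 58 (mod 647)
11^64 ≡ 58^2 = 3364 ≡ 129 (mod 647)
11^128 ≡ 129^2 = 16641 ≡ 466 (mod 647)
11^256 ≡ 466^2 = 217156 ≡ 411 (mod 647)
11^512 ≡ 411^2 = 168921 ≡ 54 (mod 647)
646 = 512 + 128 + 4 + 2 in binary powers of 2.
So 11^646 ≡ 54 · 466 · 407 · 121 ≡ 1 (mod 647).
Since the result is 1, base 11 gives no evidence that 647 is composite.

1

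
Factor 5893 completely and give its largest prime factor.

83

5893 = 71 · 83
83 is prime.
So 5893 = 71 · 83; the largest prime factor is 83.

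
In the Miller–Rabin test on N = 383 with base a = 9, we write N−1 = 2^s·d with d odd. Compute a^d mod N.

1

383 − 1 = 382 = 2^1 · 191, so d = 191.
9^1 ≡ 9 (mod 383)
9^2 ≡ 9^2 = 81 ≡ 81 (mod 383)
9^4 ≡ 81^2 = 6561 ≡ 50 (mod 383)
9^8 ≡ 50^2 = 2500 ≡ 202 (mod 383)
9^16 ≡ 202^2 = 40804 ≡ 206 (mod 383)
9^32 ≡ 206^2 = 42436 ≡ 306 (mod 383)
9^64 ≡ 306^2 = 93636 ≡ 184 (mod 383)
9^128 ≡ 184^2 = 33856 ≡ 152 (mod 383)
191 = 128 + 32 + 16 + 8 + 4 + 2 + 1 in binary powers of 2.
So 9^191 ≡ 152 · 306 · 206 · 202 · 50 · 81 · 9 ≡ 1 (mod 383).
Since 9^d ≡ 1 (mod 383), base 9 does not prove 383 composite.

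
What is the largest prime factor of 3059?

3059 = 7 · 437
437 = 19 · 23
23 is prime.
So 3059 = 7 · 19 · 23; the largest prime factor is 23.

23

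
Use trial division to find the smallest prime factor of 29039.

29039 is odd.
Digit sum 23, not divisible by 3.
Ends in 9: not divisible by 5.
7: 29039 = 7·4148 + 3
11: 29039 = 11·2639 + 10
13: 29039 = 13·2233 + 10
17: 29039 = 17·1708 + 3
19: 29039 = 19·1528 + 7
23: 29039 = 23·1262 + 13
29: 29039 = 29·1001 + 10
31: 29039 = 31·936 + 23
37: 29039 = 37·784 + 31
41: 29039 = 41·708 + 11
43: 29039 = 43·675 + 14
47: 29039 = 47·617 + 40
53: 29039 = 53·547 + 48
59: 29039 = 59·492 + 11
61: 29039 = 61·476 + 3
67: 29039 = 67·433 + 28
71: 29039 = 71·409

71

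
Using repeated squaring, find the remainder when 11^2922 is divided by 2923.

2258

11^1 ≡ 11 (mod 2923)
11^2 ≡ 11^2 = 121 ≡ 121 (mod 2923)
11^4 ≡ 121^2 = 14641 ≡ 26 (mod 2923)
11^8 ≡ 26^2 = 676 ≡ 676 (mod 2923)
11^16 ≡ 676^2 = 456976 ≡ 988 (mod 2923)
11^32 ≡ 988^2 = 976144 ≡ 2785 (mod 2923)
11^64 ≡ 2785^2 = 7756225 ≡ 1506 (mod 2923)
11^128 ≡ 1506^2 = 2268036 ≡ 2711 (mod 2923)
11^256 ≡ 2711^2 = 7349521 ≡ 1099 (mod 2923)
11^512 ≡ 1099^2 = 1207801 ≡ 602 (mod 2923)
11^1024 ≡ 602^2 = 362404 ≡ 2875 (mod 2923)
11^2048 ≡ 2875^2 = 8265625 ≡ 2304 (mod 2923)
2922 = 2048 + 512 + 256 + 64 + 32 + 8 + 2 in binary powers of 2.
So 11^2922 ≡ 2304 · 602 · 1099 · 1506 · 2785 · 676 · 121 ≡ 2258 (mod 2923).
Since 2258 ≠ 1, base 11 is a Fermat witness: 2923 is composite.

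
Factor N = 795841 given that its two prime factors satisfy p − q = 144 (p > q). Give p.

Since p = q + 144, we have 795841 = q(q + 144), so q² + 144q − 795841 = 0.
Discriminant: 144² + 4·795841 = 20736 + 3183364 = 3204100; √3204100 = 1790.
q = (−144 + 1790)/2 = 823, and p = q + 144 = 967.
Check: 823 · 967 = 795841.

967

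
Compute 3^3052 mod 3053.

909

3^1 ≡ 3 (mod 3053)
3^2 ≡ 3^2 = 9 ≡ 9 (mod 3053)
3^4 ≡ 9^2 = 81 ≡ 81 (mod 3053)
3^8 ≡ 81^2 = 6561 ≡ 455 (mod 3053)
3^16 ≡ 455^2 = 207025 ≡ 2474 (mod 3053)
3^32 ≡ 2474^2 = 6120676 ≡ 2464 (mod 3053)
3^64 ≡ 2464^2 = 6071296 ≡ 1932 (mod 3053)
3^128 ≡ 1932^2 = 3732624 ≡ 1858 (mod 3053)
3^256 ≡ 1858^2 = 3452164 ≡ 2274 (mod 3053)
3^512 ≡ 2274^2 = 5171076 ≡ 2347 (mod 3053)
3^1024 ≡ 2347^2 = 5508409 ≡ 797 (mod 3053)
3^2048 ≡ 797^2 = 635209 ≡ 185 (mod 3053)
3052 = 2048 + 512 + 256 + 128 + 64 + 32 + 8 + 4 in binary powers of 2.
So 3^3052 ≡ 185 · 2347 · 2274 · 1858 · 1932 · 2464 · 455 · 81 ≡ 909 (mod 3053).
Since 909 ≠ 1, base 3 is a Fermat witness: 3053 is composite.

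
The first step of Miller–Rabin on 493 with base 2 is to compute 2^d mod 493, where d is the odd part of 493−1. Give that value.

76

493 − 1 = 492 = 2^2 · 123, so d = 123.
2^1 ≡ 2 (mod 493)
2^2 ≡ 2^2 = 4 ≡ 4 (mod 493)
2^4 ≡ 4^2 = 16 ≡ 16 (mod 493)
2^8 ≡ 16^2 = 256 ≡ 256 (mod 493)
2^16 ≡ 256^2 = 65536 ≡ 460 (mod 493)
2^32 ≡ 460^2 = 211600 ≡ 103 (mod 493)
2^64 ≡ 103^2 = 10609 ≡ 256 (mod 493)
123 = 64 + 32 + 16 + 8 + 2 + 1 in binary powers of 2.
So 2^123 ≡ 256 · 103 · 460 · 256 · 4 · 2 ≡ 76 (mod 493).
Squaring chain: 76 → 353; never reaches −1, so base 2 is a Miller–Rabin witness that 493 is composite.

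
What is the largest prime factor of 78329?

73

78329 = 29 · 2701
2701 = 37 · 73
73 is prime.
So 78329 = 29 · 37 · 73; the largest prime factor is 73.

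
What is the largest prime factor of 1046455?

1046455 = 5 · 209291
209291 = 47 · 4453
4453 = 61 · 73
73 is prime.
So 1046455 = 5 · 47 · 61 · 73; the largest prime factor is 73.

73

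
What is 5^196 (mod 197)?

1

5^1 ≡ 5 (mod 197)
5^2 ≡ 5^2 = 25 ≡ 25 (mod 197)
5^4 ≡ 25^2 = 625 ≡ 34 (mod 197)
5^8 ≡ 34^2 = 1156 ≡ 171 (mod 197)
5^16 ≡ 171^2 = 29241 ≡ 85 (mod 197)
5^32 ≡ 85^2 = 7225 ≡ 133 (mod 197)
5^64 ≡ 133^2 = 17689 ≡ 156 (mod 197)
5^128 ≡ 156^2 = 24336 ≡ 105 (mod 197)
196 = 128 + 64 + 4 in binary powers of 2.
So 5^196 ≡ 105 · 156 · 34 ≡ 1 (mod 197).
Since the result is 1, base 5 gives no evidence that 197 is composite.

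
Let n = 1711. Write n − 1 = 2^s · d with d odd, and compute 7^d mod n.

500

1711 − 1 = 1710 = 2^1 · 855, so d = 855.
7^1 ≡ 7 (mod 1711)
7^2 ≡ 7^2 = 49 ≡ 49 (mod 1711)
7^4 ≡ 49^2 = 2401 ≡ 690 (mod 1711)
7^8 ≡ 690^2 = 476100 ≡ 442 (mod 1711)
7^16 ≡ 442^2 = 195364 ≡ 310 (mod 1711)
7^32 ≡ 310^2 = 96100 ≡ 284 (mod 1711)
7^64 ≡ 284^2 = 80656 ≡ 239 (mod 1711)
7^128 ≡ 239^2 = 57121 ≡ 658 (mod 1711)
7^256 ≡ 658^2 = 432964 ≡ 81 (mod 1711)
7^512 ≡ 81^2 = 6561 ≡ 1428 (mod 1711)
855 = 512 + 256 + 64 + 16 + 4 + 2 + 1 in binary powers of 2.
So 7^855 ≡ 1428 · 81 · 239 · 310 · 690 · 49 · 7 ≡ 500 (mod 1711).
Squaring chain: 500; never reaches −1, so base 7 is a Miller–Rabin witness that 1711 is composite.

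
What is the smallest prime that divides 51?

3

51 is odd.
Digit sum 6, divisible by 3.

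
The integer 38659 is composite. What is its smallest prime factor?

67

38659 is odd.
Digit sum 31, not divisible by 3.
Ends in 9: not divisible by 5.
7: 38659 = 7·5522 + 5
11: 38659 = 11·3514 + 5
13: 38659 = 13·2973 + 10
17: 38659 = 17·2274 + 1
19: 38659 = 19·2034 + 13
23: 38659 = 23·1680 + 19
29: 38659 = 29·1333 + 2
31: 38659 = 31·1247 + 2
37: 38659 = 37·1044 + 31
41: 38659 = 41·942 + 37
43: 38659 = 43·899 + 2
47: 38659 = 47·822 + 25
53: 38659 = 53·729 + 22
59: 38659 = 59·655 + 14
61: 38659 = 61·633 + 46
67: 38659 = 67·577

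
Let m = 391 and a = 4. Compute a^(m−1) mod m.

4^1 ≡ 4 (mod 391)
4^2 ≡ 4^2 = 16 ≡ 16 (mod 391)
4^4 ≡ 16^2 = 256 ≡ 256 (mod 391)
4^8 ≡ 256^2 = 65536 ≡ 239 (mod 391)
4^16 ≡ 239^2 = 57121 ≡ 35 (mod 391)
4^32 ≡ 35^2 = 1225 ≡ 52 (mod 391)
4^64 ≡ 52^2 = 2704 ≡ 358 (mod 391)
4^128 ≡ 358^2 = 128164 ≡ 307 (mod 391)
4^256 ≡ 307^2 = 94249 ≡ 18 (mod 391)
390 = 256 + 128 + 4 + 2 in binary powers of 2.
So 4^390 ≡ 18 · 307 · 256 · 16 ≡ 288 (mod 391).
Since 288 ≠ 1, base 4 is a Fermat witness: 391 is composite.

288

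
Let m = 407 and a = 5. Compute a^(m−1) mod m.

104

5^1 ≡ 5 (mod 407)
5^2 ≡ 5^2 = 25 ≡ 25 (mod 407)
5^4 ≡ 25^2 = 625 ≡ 218 (mod 407)
5^8 ≡ 218^2 = 47524 ≡ 312 (mod 407)
5^16 ≡ 312^2 = 97344 ≡ 71 (mod 407)
5^32 ≡ 71^2 = 5041 ≡ 157 (mod 407)
5^64 ≡ 157^2 = 24649 ≡ 229 (mod 407)
5^128 ≡ 229^2 = 52441 ≡ 345 (mod 407)
5^256 ≡ 345^2 = 119025 ≡ 181 (mod 407)
406 = 256 + 128 + 16 + 4 + 2 in binary powers of 2.
So 5^406 ≡ 181 · 345 · 71 · 218 · 25 ≡ 104 (mod 407).
Since 104 ≠ 1, base 5 is a Fermat witness: 407 is composite.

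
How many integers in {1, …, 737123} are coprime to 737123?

Factor: 737123 = 83^2 · 107.
φ(737123) = 83^1·(83−1) · (107−1) = 6806 · 106 = 721436.

721436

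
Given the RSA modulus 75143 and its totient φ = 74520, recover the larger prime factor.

φ(n) = (p−1)(q−1) = n − (p+q) + 1, so p + q = 75143 − 74520 + 1 = 624.
p and q are the roots of t² − 624t + 75143 = 0.
Discriminant: 624² − 4·75143 = 389376 − 300572 = 88804; √88804 = 298.
q = (624 − 298)/2 = 163, p = (624 + 298)/2 = 461.
Check: 163 · 461 = 75143.

461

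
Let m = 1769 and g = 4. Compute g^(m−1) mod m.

4^1 ≡ 4 (mod 1769)
4^2 ≡ 4^2 = 16 ≡ 16 (mod 1769)
4^4 ≡ 16^2 = 256 ≡ 256 (mod 1769)
4^8 ≡ 256^2 = 65536 ≡ 83 (mod 1769)
4^16 ≡ 83^2 = 6889 ≡ 1582 (mod 1769)
4^32 ≡ 1582^2 = 2502724 ≡ 1358 (mod 1769)
4^64 ≡ 1358^2 = 1844164 ≡ 866 (mod 1769)
4^128 ≡ 866^2 = 749956 ≡ 1669 (mod 1769)
4^256 ≡ 1669^2 = 2785561 ≡ 1155 (mod 1769)
4^512 ≡ 1155^2 = 1334025 ≡ 199 (mod 1769)
4^1024 ≡ 199^2 = 39601 ≡ 683 (mod 1769)
1768 = 1024 + 512 + 128 + 64 + 32 + 8 in binary powers of 2.
So 4^1768 ≡ 683 · 199 · 1669 · 866 · 1358 · 83 ≡ 1445 (mod 1769).
Since 1445 ≠ 1, base 4 is a Fermat witness: 1769 is composite.

1445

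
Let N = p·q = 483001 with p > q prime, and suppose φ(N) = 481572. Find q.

φ(n) = (p−1)(q−1) = n − (p+q) + 1, so p + q = 483001 − 481572 + 1 = 1430.
p and q are the roots of t² − 1430t + 483001 = 0.
Discriminant: 1430² − 4·483001 = 2044900 − 1932004 = 112896; √112896 = 336.
q = (1430 − 336)/2 = 547, p = (1430 + 336)/2 = 883.
Check: 547 · 883 = 483001.

547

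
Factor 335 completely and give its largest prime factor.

335 = 5 · 67
67 is prime.
So 335 = 5 · 67; the largest prime factor is 67.

67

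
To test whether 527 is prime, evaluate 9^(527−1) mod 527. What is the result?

412

9^1 ≡ 9 (mod 527)
9^2 ≡ 9^2 = 81 ≡ 81 (mod 527)
9^4 ≡ 81^2 = 6561 ≡ 237 (mod 527)
9^8 ≡ 237^2 = 56169 ≡ 307 (mod 527)
9^16 ≡ 307^2 = 94249 ≡ 443 (mod 527)
9^32 ≡ 443^2 = 196249 ≡ 205 (mod 527)
9^64 ≡ 205^2 = 42025 ≡ 392 (mod 527)
9^128 ≡ 392^2 = 153664 ≡ 307 (mod 527)
9^256 ≡ 307^2 = 94249 ≡ 443 (mod 527)
9^512 ≡ 443^2 = 196249 ≡ 205 (mod 527)
526 = 512 + 8 + 4 + 2 in binary powers of 2.
So 9^526 ≡ 205 · 307 · 237 · 81 ≡ 412 (mod 527).
Since 412 ≠ 1, base 9 is a Fermat witness: 527 is composite.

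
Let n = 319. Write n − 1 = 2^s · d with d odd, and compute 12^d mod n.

133

319 − 1 = 318 = 2^1 · 159, so d = 159.
12^1 ≡ 12 (mod 319)
12^2 ≡ 12^2 = 144 ≡ 144 (mod 319)
12^4 ≡ 144^2 = 20736 ≡ 1 (mod 319)
12^8 ≡ 1^2 = 1 ≡ 1 (mod 319)
12^16 ≡ 1^2 = 1 ≡ 1 (mod 319)
12^32 ≡ 1^2 = 1 ≡ 1 (mod 319)
12^64 ≡ 1^2 = 1 ≡ 1 (mod 319)
12^128 ≡ 1^2 = 1 ≡ 1 (mod 319)
159 = 128 + 16 + 8 + 4 + 2 + 1 in binary powers of 2.
So 12^159 ≡ 1 · 1 · 1 · 1 · 144 · 12 ≡ 133 (mod 319).
Squaring chain: 133; never reaches −1, so base 12 is a Miller–Rabin witness that 319 is composite.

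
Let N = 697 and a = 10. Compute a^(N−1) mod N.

10^1 ≡ 10 (mod 697)
10^2 ≡ 10^2 = 100 ≡ 100 (mod 697)
10^4 ≡ 100^2 = 10000 ≡ 242 (mod 697)
10^8 ≡ 242^2 = 58564 ≡ 16 (mod 697)
10^16 ≡ 16^2 = 256 ≡ 256 (mod 697)
10^32 ≡ 256^2 = 65536 ≡ 18 (mod 697)
10^64 ≡ 18^2 = 324 ≡ 324 (mod 697)
10^128 ≡ 324^2 = 104976 ≡ 426 (mod 697)
10^256 ≡ 426^2 = 181476 ≡ 256 (mod 697)
10^512 ≡ 256^2 = 65536 ≡ 18 (mod 697)
696 = 512 + 128 + 32 + 16 + 8 in binary powers of 2.
So 10^696 ≡ 18 · 426 · 18 · 256 · 16 ≡ 543 (mod 697).
Since 543 ≠ 1, base 10 is a Fermat witness: 697 is composite.

543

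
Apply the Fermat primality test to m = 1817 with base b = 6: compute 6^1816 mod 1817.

98

6^1 ≡ 6 (mod 1817)
6^2 ≡ 6^2 = 36 ≡ 36 (mod 1817)
6^4 ≡ 36^2 = 1296 ≡ 1296 (mod 1817)
6^8 ≡ 1296^2 = 1679616 ≡ 708 (mod 1817)
6^16 ≡ 708^2 = 501264 ≡ 1589 (mod 1817)
6^32 ≡ 1589^2 = 2524921 ≡ 1108 (mod 1817)
6^64 ≡ 1108^2 = 1227664 ≡ 1189 (mod 1817)
6^128 ≡ 1189^2 = 1413721 ≡ 95 (mod 1817)
6^256 ≡ 95^2 = 9025 ≡ 1757 (mod 1817)
6^512 ≡ 1757^2 = 3087049 ≡ 1783 (mod 1817)
6^1024 ≡ 1783^2 = 3179089 ≡ 1156 (mod 1817)
1816 = 1024 + 512 + 256 + 16 + 8 in binary powers of 2.
So 6^1816 ≡ 1156 · 1783 · 1757 · 1589 · 708 ≡ 98 (mod 1817).
Since 98 ≠ 1, base 6 is a Fermat witness: 1817 is composite.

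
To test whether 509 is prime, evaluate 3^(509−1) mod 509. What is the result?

1

3^1 ≡ 3 (mod 509)
3^2 ≡ 3^2 = 9 ≡ 9 (mod 509)
3^4 ≡ 9^2 = 81 ≡ 81 (mod 509)
3^8 ≡ 81^2 = 6561 ≡ 453 (mod 509)
3^16 ≡ 453^2 = 205209 ≡ 82 (mod 509)
3^32 ≡ 82^2 = 6724 ≡ 107 (mod 509)
3^64 ≡ 107^2 = 11449 ≡ 251 (mod 509)
3^128 ≡ 251^2 = 63001 ≡ 394 (mod 509)
3^256 ≡ 394^2 = 155236 ≡ 500 (mod 509)
508 = 256 + 128 + 64 + 32 + 16 + 8 + 4 in binary powers of 2.
So 3^508 ≡ 500 · 394 · 251 · 107 · 82 · 453 · 81 ≡ 1 (mod 509).
Since the result is 1, base 3 gives no evidence that 509 is composite.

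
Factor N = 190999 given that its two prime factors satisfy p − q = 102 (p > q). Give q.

Since p = q + 102, we have 190999 = q(q + 102), so q² + 102q − 190999 = 0.
Discriminant: 102² + 4·190999 = 10404 + 763996 = 774400; √774400 = 880.
q = (−102 + 880)/2 = 389, and p = q + 102 = 491.
Check: 389 · 491 = 190999.

389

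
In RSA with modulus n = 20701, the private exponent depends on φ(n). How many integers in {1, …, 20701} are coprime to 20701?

20412

Factor: 20701 = 127 · 163.
φ(20701) = (127−1) · (163−1) = 126 · 162 = 20412.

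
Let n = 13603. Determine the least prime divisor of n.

61

13603 is odd.
Digit sum 13, not divisible by 3.
Ends in 3: not divisible by 5.
7: 13603 = 7·1943 + 2
11: 13603 = 11·1236 + 7
13: 13603 = 13·1046 + 5
17: 13603 = 17·800 + 3
19: 13603 = 19·715 + 18
23: 13603 = 23·591 + 10
29: 13603 = 29·469 + 2
31: 13603 = 31·438 + 25
37: 13603 = 37·367 + 24
41: 13603 = 41·331 + 32
43: 13603 = 43·316 + 15
47: 13603 = 47·289 + 20
53: 13603 = 53·256 + 35
59: 13603 = 59·230 + 33
61: 13603 = 61·223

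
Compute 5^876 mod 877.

5^1 ≡ 5 (mod 877)
5^2 ≡ 5^2 = 25 ≡ 25 (mod 877)
5^4 ≡ 25^2 = 625 ≡ 625 (mod 877)
5^8 ≡ 625^2 = 390625 ≡ 360 (mod 877)
5^16 ≡ 360^2 = 129600 ≡ 681 (mod 877)
5^32 ≡ 681^2 = 463761 ≡ 705 (mod 877)
5^64 ≡ 705^2 = 497025 ≡ 643 (mod 877)
5^128 ≡ 643^2 = 413449 ≡ 382 (mod 877)
5^256 ≡ 382^2 = 145924 ≡ 342 (mod 877)
5^512 ≡ 342^2 = 116964 ≡ 323 (mod 877)
876 = 512 + 256 + 64 + 32 + 8 + 4 in binary powers of 2.
So 5^876 ≡ 323 · 342 · 643 · 705 · 360 · 625 ≡ 1 (mod 877).
Since the result is 1, base 5 gives no evidence that 877 is composite.

1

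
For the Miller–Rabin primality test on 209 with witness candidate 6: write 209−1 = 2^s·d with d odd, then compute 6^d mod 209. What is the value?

209 − 1 = 208 = 2^4 · 13, so d = 13.
6^1 ≡ 6 (mod 209)
6^2 ≡ 6^2 = 36 ≡ 36 (mod 209)
6^4 ≡ 36^2 = 1296 ≡ 42 (mod 209)
6^8 ≡ 42^2 = 1764 ≡ 92 (mod 209)
13 = 8 + 4 + 1 in binary powers of 2.
So 6^13 ≡ 92 · 42 · 6 ≡ 194 (mod 209).
Squaring chain: 194 → 16 → 47 → 119; never reaches −1, so base 6 is a Miller–Rabin witness that 209 is composite.

194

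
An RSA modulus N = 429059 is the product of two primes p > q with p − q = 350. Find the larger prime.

Since p = q + 350, we have 429059 = q(q + 350), so q² + 350q − 429059 = 0.
Discriminant: 350² + 4·429059 = 122500 + 1716236 = 1838736; √1838736 = 1356.
q = (−350 + 1356)/2 = 503, and p = q + 350 = 853.
Check: 503 · 853 = 429059.

853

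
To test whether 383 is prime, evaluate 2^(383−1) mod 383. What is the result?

1

2^1 ≡ 2 (mod 383)
2^2 ≡ 2^2 = 4 ≡ 4 (mod 383)
2^4 ≡ 4^2 = 16 ≡ 16 (mod 383)
2^8 ≡ 16^2 = 256 ≡ 256 (mod 383)
2^16 ≡ 256^2 = 65536 ≡ 43 (mod 383)
2^32 ≡ 43^2 = 1849 ≡ 317 (mod 383)
2^64 ≡ 317^2 = 100489 ≡ 143 (mod 383)
2^128 ≡ 143^2 = 20449 ≡ 150 (mod 383)
2^256 ≡ 150^2 = 22500 ≡ 286 (mod 383)
382 = 256 + 64 + 32 + 16 + 8 + 4 + 2 in binary powers of 2.
So 2^382 ≡ 286 · 143 · 317 · 43 · 256 · 16 · 4 ≡ 1 (mod 383).
Since the result is 1, base 2 gives no evidence that 383 is composite.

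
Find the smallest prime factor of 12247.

12247 is odd.
Digit sum 16, not divisible by 3.
Ends in 7: not divisible by 5.
7: 12247 = 7·1749 + 4
11: 12247 = 11·1113 + 4
13: 12247 = 13·942 + 1
17: 12247 = 17·720 + 7
19: 12247 = 19·644 + 11
23: 12247 = 23·532 + 11
29: 12247 = 29·422 + 9
31: 12247 = 31·395 + 2
37: 12247 = 37·331

37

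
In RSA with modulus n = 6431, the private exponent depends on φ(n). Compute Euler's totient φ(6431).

6264

Factor: 6431 = 59 · 109.
φ(6431) = (59−1) · (109−1) = 58 · 108 = 6264.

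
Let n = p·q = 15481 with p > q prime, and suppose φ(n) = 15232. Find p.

φ(n) = (p−1)(q−1) = n − (p+q) + 1, so p + q = 15481 − 15232 + 1 = 250.
p and q are the roots of t² − 250t + 15481 = 0.
Discriminant: 250² − 4·15481 = 62500 − 61924 = 576; √576 = 24.
q = (250 − 24)/2 = 113, p = (250 + 24)/2 = 137.
Check: 113 · 137 = 15481.

137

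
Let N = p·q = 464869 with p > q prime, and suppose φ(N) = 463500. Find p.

751

φ(n) = (p−1)(q−1) = n − (p+q) + 1, so p + q = 464869 − 463500 + 1 = 1370.
p and q are the roots of t² − 1370t + 464869 = 0.
Discriminant: 1370² − 4·464869 = 1876900 − 1859476 = 17424; √17424 = 132.
q = (1370 − 132)/2 = 619, p = (1370 + 132)/2 = 751.
Check: 619 · 751 = 464869.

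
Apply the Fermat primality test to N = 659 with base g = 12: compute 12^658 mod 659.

12^1 ≡ 12 (mod 659)
12^2 ≡ 12^2 = 144 ≡ 144 (mod 659)
12^4 ≡ 144^2 = 20736 ≡ 307 (mod 659)
12^8 ≡ 307^2 = 94249 ≡ 12 (mod 659)
12^16 ≡ 12^2 = 144 ≡ 144 (mod 659)
12^32 ≡ 144^2 = 20736 ≡ 307 (mod 659)
12^64 ≡ 307^2 = 94249 ≡ 12 (mod 659)
12^128 ≡ 12^2 = 144 ≡ 144 (mod 659)
12^256 ≡ 144^2 = 20736 ≡ 307 (mod 659)
12^512 ≡ 307^2 = 94249 ≡ 12 (mod 659)
658 = 512 + 128 + 16 + 2 in binary powers of 2.
So 12^658 ≡ 12 · 144 · 144 · 144 ≡ 1 (mod 659).
Since the result is 1, base 12 gives no evidence that 659 is composite.

1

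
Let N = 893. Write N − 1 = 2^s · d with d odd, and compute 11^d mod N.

467

893 − 1 = 892 = 2^2 · 223, so d = 223.
11^1 ≡ 11 (mod 893)
11^2 ≡ 11^2 = 121 ≡ 121 (mod 893)
11^4 ≡ 121^2 = 14641 ≡ 353 (mod 893)
11^8 ≡ 353^2 = 124609 ≡ 482 (mod 893)
11^16 ≡ 482^2 = 232324 ≡ 144 (mod 893)
11^32 ≡ 144^2 = 20736 ≡ 197 (mod 893)
11^64 ≡ 197^2 = 38809 ≡ 410 (mod 893)
11^128 ≡ 410^2 = 168100 ≡ 216 (mod 893)
223 = 128 + 64 + 16 + 8 + 4 + 2 + 1 in binary powers of 2.
So 11^223 ≡ 216 · 410 · 144 · 482 · 353 · 121 · 11 ≡ 467 (mod 893).
Squaring chain: 467 → 197; never reaches −1, so base 11 is a Miller–Rabin witness that 893 is composite.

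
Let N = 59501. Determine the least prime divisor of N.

59501 is odd.
Digit sum 20, not divisible by 3.
Ends in 1: not divisible by 5.
7: 59501 = 7·8500 + 1
11: 59501 = 11·5409 + 2
13: 59501 = 13·4577

13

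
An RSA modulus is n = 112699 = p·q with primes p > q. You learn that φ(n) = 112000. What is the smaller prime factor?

φ(n) = (p−1)(q−1) = n − (p+q) + 1, so p + q = 112699 − 112000 + 1 = 700.
p and q are the roots of t² − 700t + 112699 = 0.
Discriminant: 700² − 4·112699 = 490000 − 450796 = 39204; √39204 = 198.
q = (700 − 198)/2 = 251, p = (700 + 198)/2 = 449.
Check: 251 · 449 = 112699.

251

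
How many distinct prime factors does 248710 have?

248710 = 2 · 124355
124355 = 5 · 24871
24871 = 7 · 3553
3553 = 11 · 323
323 = 17 · 19
248710 = 2 · 5 · 7 · 11 · 17 · 19, which has 6 distinct prime factors.

6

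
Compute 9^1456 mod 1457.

9^1 ≡ 9 (mod 1457)
9^2 ≡ 9^2 = 81 ≡ 81 (mod 1457)
9^4 ≡ 81^2 = 6561 ≡ 733 (mod 1457)
9^8 ≡ 733^2 = 537289 ≡ 1113 (mod 1457)
9^16 ≡ 1113^2 = 1238769 ≡ 319 (mod 1457)
9^32 ≡ 319^2 = 101761 ≡ 1228 (mod 1457)
9^64 ≡ 1228^2 = 1507984 ≡ 1446 (mod 1457)
9^128 ≡ 1446^2 = 2090916 ≡ 121 (mod 1457)
9^256 ≡ 121^2 = 14641 ≡ 71 (mod 1457)
9^512 ≡ 71^2 = 5041 ≡ 670 (mod 1457)
9^1024 ≡ 670^2 = 448900 ≡ 144 (mod 1457)
1456 = 1024 + 256 + 128 + 32 + 16 in binary powers of 2.
So 9^1456 ≡ 144 · 71 · 121 · 1228 · 319 ≡ 1001 (mod 1457).
Since 1001 ≠ 1, base 9 is a Fermat witness: 1457 is composite.

1001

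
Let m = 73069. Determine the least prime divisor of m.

89

73069 is odd.
Digit sum 25, not divisible by 3.
Ends in 9: not divisible by 5.
7: 73069 = 7·10438 + 3
11: 73069 = 11·6642 + 7
13: 73069 = 13·5620 + 9
17: 73069 = 17·4298 + 3
19: 73069 = 19·3845 + 14
23: 73069 = 23·3176 + 21
29: 73069 = 29·2519 + 18
31: 73069 = 31·2357 + 2
37: 73069 = 37·1974 + 31
41: 73069 = 41·1782 + 7
43: 73069 = 43·1699 + 12
47: 73069 = 47·1554 + 31
53: 73069 = 53·1378 + 35
59: 73069 = 59·1238 + 27
61: 73069 = 61·1197 + 52
67: 73069 = 67·1090 + 39
71: 73069 = 71·1029 + 10
73: 73069 = 73·1000 + 69
79: 73069 = 79·924 + 73
83: 73069 = 83·880 + 29
89: 73069 = 89·821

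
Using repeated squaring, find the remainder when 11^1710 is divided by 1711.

1078

11^1 ≡ 11 (mod 1711)
11^2 ≡ 11^2 = 121 ≡ 121 (mod 1711)
11^4 ≡ 121^2 = 14641 ≡ 953 (mod 1711)
11^8 ≡ 953^2 = 908209 ≡ 1379 (mod 1711)
11^16 ≡ 1379^2 = 1901641 ≡ 720 (mod 1711)
11^32 ≡ 720^2 = 518400 ≡ 1678 (mod 1711)
11^64 ≡ 1678^2 = 2815684 ≡ 1089 (mod 1711)
11^128 ≡ 1089^2 = 1185921 ≡ 198 (mod 1711)
11^256 ≡ 198^2 = 39204 ≡ 1562 (mod 1711)
11^512 ≡ 1562^2 = 2439844 ≡ 1669 (mod 1711)
11^1024 ≡ 1669^2 = 2785561 ≡ 53 (mod 1711)
1710 = 1024 + 512 + 128 + 32 + 8 + 4 + 2 in binary powers of 2.
So 11^1710 ≡ 53 · 1669 · 198 · 1678 · 1379 · 953 · 121 ≡ 1078 (mod 1711).
Since 1078 ≠ 1, base 11 is a Fermat witness: 1711 is composite.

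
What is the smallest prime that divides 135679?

135679 is odd.
Digit sum 31, not divisible by 3.
Ends in 9: not divisible by 5.
7: 135679 = 7·19382 + 5
11: 135679 = 11·12334 + 5
13: 135679 = 13·10436 + 11
17: 135679 = 17·7981 + 2
19: 135679 = 19·7141

19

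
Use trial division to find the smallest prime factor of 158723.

23

158723 is odd.
Digit sum 26, not divisible by 3.
Ends in 3: not divisible by 5.
7: 158723 = 7·22674 + 5
11: 158723 = 11·14429 + 4
13: 158723 = 13·12209 + 6
17: 158723 = 17·9336 + 11
19: 158723 = 19·8353 + 16
23: 158723 = 23·6901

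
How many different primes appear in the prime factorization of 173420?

173420 = 2^2 · 43355
43355 = 5 · 8671
8671 = 13 · 667
667 = 23 · 29
173420 = 2^2 · 5 · 13 · 23 · 29, which has 5 distinct prime factors.

5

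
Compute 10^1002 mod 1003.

461

10^1 ≡ 10 (mod 1003)
10^2 ≡ 10^2 = 100 ≡ 100 (mod 1003)
10^4 ≡ 100^2 = 10000 ≡ 973 (mod 1003)
10^8 ≡ 973^2 = 946729 ≡ 900 (mod 1003)
10^16 ≡ 900^2 = 810000 ≡ 579 (mod 1003)
10^32 ≡ 579^2 = 335241 ≡ 239 (mod 1003)
10^64 ≡ 239^2 = 57121 ≡ 953 (mod 1003)
10^128 ≡ 953^2 = 908209 ≡ 494 (mod 1003)
10^256 ≡ 494^2 = 244036 ≡ 307 (mod 1003)
10^512 ≡ 307^2 = 94249 ≡ 970 (mod 1003)
1002 = 512 + 256 + 128 + 64 + 32 + 8 + 2 in binary powers of 2.
So 10^1002 ≡ 970 · 307 · 494 · 953 · 239 · 900 · 100 ≡ 461 (mod 1003).
Since 461 ≠ 1, base 10 is a Fermat witness: 1003 is composite.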